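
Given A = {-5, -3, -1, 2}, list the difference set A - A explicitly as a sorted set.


A - A = {a - a' : a, a' ∈ A}.
Compute a - a' for each ordered pair (a, a'):
a = -5: -5--5=0, -5--3=-2, -5--1=-4, -5-2=-7
a = -3: -3--5=2, -3--3=0, -3--1=-2, -3-2=-5
a = -1: -1--5=4, -1--3=2, -1--1=0, -1-2=-3
a = 2: 2--5=7, 2--3=5, 2--1=3, 2-2=0
Collecting distinct values (and noting 0 appears from a-a):
A - A = {-7, -5, -4, -3, -2, 0, 2, 3, 4, 5, 7}
|A - A| = 11

A - A = {-7, -5, -4, -3, -2, 0, 2, 3, 4, 5, 7}


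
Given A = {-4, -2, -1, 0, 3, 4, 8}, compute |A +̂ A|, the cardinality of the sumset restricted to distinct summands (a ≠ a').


Restricted sumset: A +̂ A = {a + a' : a ∈ A, a' ∈ A, a ≠ a'}.
Equivalently, take A + A and drop any sum 2a that is achievable ONLY as a + a for a ∈ A (i.e. sums representable only with equal summands).
Enumerate pairs (a, a') with a < a' (symmetric, so each unordered pair gives one sum; this covers all a ≠ a'):
  -4 + -2 = -6
  -4 + -1 = -5
  -4 + 0 = -4
  -4 + 3 = -1
  -4 + 4 = 0
  -4 + 8 = 4
  -2 + -1 = -3
  -2 + 0 = -2
  -2 + 3 = 1
  -2 + 4 = 2
  -2 + 8 = 6
  -1 + 0 = -1
  -1 + 3 = 2
  -1 + 4 = 3
  -1 + 8 = 7
  0 + 3 = 3
  0 + 4 = 4
  0 + 8 = 8
  3 + 4 = 7
  3 + 8 = 11
  4 + 8 = 12
Collected distinct sums: {-6, -5, -4, -3, -2, -1, 0, 1, 2, 3, 4, 6, 7, 8, 11, 12}
|A +̂ A| = 16
(Reference bound: |A +̂ A| ≥ 2|A| - 3 for |A| ≥ 2, with |A| = 7 giving ≥ 11.)

|A +̂ A| = 16


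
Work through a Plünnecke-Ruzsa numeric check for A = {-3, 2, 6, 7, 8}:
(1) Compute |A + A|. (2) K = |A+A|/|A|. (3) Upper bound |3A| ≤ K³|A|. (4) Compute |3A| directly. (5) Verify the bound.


|A| = 5.
Step 1: Compute A + A by enumerating all 25 pairs.
A + A = {-6, -1, 3, 4, 5, 8, 9, 10, 12, 13, 14, 15, 16}, so |A + A| = 13.
Step 2: Doubling constant K = |A + A|/|A| = 13/5 = 13/5 ≈ 2.6000.
Step 3: Plünnecke-Ruzsa gives |3A| ≤ K³·|A| = (2.6000)³ · 5 ≈ 87.8800.
Step 4: Compute 3A = A + A + A directly by enumerating all triples (a,b,c) ∈ A³; |3A| = 24.
Step 5: Check 24 ≤ 87.8800? Yes ✓.

K = 13/5, Plünnecke-Ruzsa bound K³|A| ≈ 87.8800, |3A| = 24, inequality holds.


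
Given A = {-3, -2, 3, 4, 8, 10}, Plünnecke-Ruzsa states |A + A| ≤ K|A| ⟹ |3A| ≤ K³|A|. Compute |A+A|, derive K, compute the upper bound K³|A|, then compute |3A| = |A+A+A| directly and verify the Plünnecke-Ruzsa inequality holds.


|A| = 6.
Step 1: Compute A + A by enumerating all 36 pairs.
A + A = {-6, -5, -4, 0, 1, 2, 5, 6, 7, 8, 11, 12, 13, 14, 16, 18, 20}, so |A + A| = 17.
Step 2: Doubling constant K = |A + A|/|A| = 17/6 = 17/6 ≈ 2.8333.
Step 3: Plünnecke-Ruzsa gives |3A| ≤ K³·|A| = (2.8333)³ · 6 ≈ 136.4722.
Step 4: Compute 3A = A + A + A directly by enumerating all triples (a,b,c) ∈ A³; |3A| = 33.
Step 5: Check 33 ≤ 136.4722? Yes ✓.

K = 17/6, Plünnecke-Ruzsa bound K³|A| ≈ 136.4722, |3A| = 33, inequality holds.


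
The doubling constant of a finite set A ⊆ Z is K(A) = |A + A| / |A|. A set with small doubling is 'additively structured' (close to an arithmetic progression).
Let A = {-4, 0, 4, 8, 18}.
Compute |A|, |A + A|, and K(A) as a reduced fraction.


|A| = 5.
Compute A + A by enumerating all 25 pairs.
A + A = {-8, -4, 0, 4, 8, 12, 14, 16, 18, 22, 26, 36}, so |A + A| = 12.
K = |A + A| / |A| = 12/5 (already in lowest terms) ≈ 2.4000.
Reference: AP of size 5 gives K = 9/5 ≈ 1.8000; a fully generic set of size 5 gives K ≈ 3.0000.

|A| = 5, |A + A| = 12, K = 12/5.


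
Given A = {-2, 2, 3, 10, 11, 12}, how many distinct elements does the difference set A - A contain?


A - A = {a - a' : a, a' ∈ A}; |A| = 6.
Bounds: 2|A|-1 ≤ |A - A| ≤ |A|² - |A| + 1, i.e. 11 ≤ |A - A| ≤ 31.
Note: 0 ∈ A - A always (from a - a). The set is symmetric: if d ∈ A - A then -d ∈ A - A.
Enumerate nonzero differences d = a - a' with a > a' (then include -d):
Positive differences: {1, 2, 4, 5, 7, 8, 9, 10, 12, 13, 14}
Full difference set: {0} ∪ (positive diffs) ∪ (negative diffs).
|A - A| = 1 + 2·11 = 23 (matches direct enumeration: 23).

|A - A| = 23


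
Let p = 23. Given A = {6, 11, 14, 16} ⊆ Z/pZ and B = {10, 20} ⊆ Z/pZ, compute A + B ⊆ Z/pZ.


Work in Z/23Z: reduce every sum a + b modulo 23.
Enumerate all 8 pairs:
a = 6: 6+10=16, 6+20=3
a = 11: 11+10=21, 11+20=8
a = 14: 14+10=1, 14+20=11
a = 16: 16+10=3, 16+20=13
Distinct residues collected: {1, 3, 8, 11, 13, 16, 21}
|A + B| = 7 (out of 23 total residues).

A + B = {1, 3, 8, 11, 13, 16, 21}


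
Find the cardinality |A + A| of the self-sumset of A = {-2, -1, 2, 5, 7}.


A + A = {a + a' : a, a' ∈ A}; |A| = 5.
General bounds: 2|A| - 1 ≤ |A + A| ≤ |A|(|A|+1)/2, i.e. 9 ≤ |A + A| ≤ 15.
Lower bound 2|A|-1 is attained iff A is an arithmetic progression.
Enumerate sums a + a' for a ≤ a' (symmetric, so this suffices):
a = -2: -2+-2=-4, -2+-1=-3, -2+2=0, -2+5=3, -2+7=5
a = -1: -1+-1=-2, -1+2=1, -1+5=4, -1+7=6
a = 2: 2+2=4, 2+5=7, 2+7=9
a = 5: 5+5=10, 5+7=12
a = 7: 7+7=14
Distinct sums: {-4, -3, -2, 0, 1, 3, 4, 5, 6, 7, 9, 10, 12, 14}
|A + A| = 14

|A + A| = 14


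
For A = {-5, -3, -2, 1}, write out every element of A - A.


A - A = {a - a' : a, a' ∈ A}.
Compute a - a' for each ordered pair (a, a'):
a = -5: -5--5=0, -5--3=-2, -5--2=-3, -5-1=-6
a = -3: -3--5=2, -3--3=0, -3--2=-1, -3-1=-4
a = -2: -2--5=3, -2--3=1, -2--2=0, -2-1=-3
a = 1: 1--5=6, 1--3=4, 1--2=3, 1-1=0
Collecting distinct values (and noting 0 appears from a-a):
A - A = {-6, -4, -3, -2, -1, 0, 1, 2, 3, 4, 6}
|A - A| = 11

A - A = {-6, -4, -3, -2, -1, 0, 1, 2, 3, 4, 6}


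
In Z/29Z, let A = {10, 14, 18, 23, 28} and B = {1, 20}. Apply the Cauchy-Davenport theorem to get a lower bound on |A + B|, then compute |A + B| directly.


Cauchy-Davenport: |A + B| ≥ min(p, |A| + |B| - 1) for A, B nonempty in Z/pZ.
|A| = 5, |B| = 2, p = 29.
CD lower bound = min(29, 5 + 2 - 1) = min(29, 6) = 6.
Compute A + B mod 29 directly:
a = 10: 10+1=11, 10+20=1
a = 14: 14+1=15, 14+20=5
a = 18: 18+1=19, 18+20=9
a = 23: 23+1=24, 23+20=14
a = 28: 28+1=0, 28+20=19
A + B = {0, 1, 5, 9, 11, 14, 15, 19, 24}, so |A + B| = 9.
Verify: 9 ≥ 6? Yes ✓.

CD lower bound = 6, actual |A + B| = 9.


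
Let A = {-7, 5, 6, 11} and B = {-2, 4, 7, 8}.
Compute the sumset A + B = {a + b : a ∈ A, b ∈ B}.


A + B = {a + b : a ∈ A, b ∈ B}.
Enumerate all |A|·|B| = 4·4 = 16 pairs (a, b) and collect distinct sums.
a = -7: -7+-2=-9, -7+4=-3, -7+7=0, -7+8=1
a = 5: 5+-2=3, 5+4=9, 5+7=12, 5+8=13
a = 6: 6+-2=4, 6+4=10, 6+7=13, 6+8=14
a = 11: 11+-2=9, 11+4=15, 11+7=18, 11+8=19
Collecting distinct sums: A + B = {-9, -3, 0, 1, 3, 4, 9, 10, 12, 13, 14, 15, 18, 19}
|A + B| = 14

A + B = {-9, -3, 0, 1, 3, 4, 9, 10, 12, 13, 14, 15, 18, 19}


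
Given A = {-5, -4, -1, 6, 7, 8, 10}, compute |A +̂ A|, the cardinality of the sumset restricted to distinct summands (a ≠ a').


Restricted sumset: A +̂ A = {a + a' : a ∈ A, a' ∈ A, a ≠ a'}.
Equivalently, take A + A and drop any sum 2a that is achievable ONLY as a + a for a ∈ A (i.e. sums representable only with equal summands).
Enumerate pairs (a, a') with a < a' (symmetric, so each unordered pair gives one sum; this covers all a ≠ a'):
  -5 + -4 = -9
  -5 + -1 = -6
  -5 + 6 = 1
  -5 + 7 = 2
  -5 + 8 = 3
  -5 + 10 = 5
  -4 + -1 = -5
  -4 + 6 = 2
  -4 + 7 = 3
  -4 + 8 = 4
  -4 + 10 = 6
  -1 + 6 = 5
  -1 + 7 = 6
  -1 + 8 = 7
  -1 + 10 = 9
  6 + 7 = 13
  6 + 8 = 14
  6 + 10 = 16
  7 + 8 = 15
  7 + 10 = 17
  8 + 10 = 18
Collected distinct sums: {-9, -6, -5, 1, 2, 3, 4, 5, 6, 7, 9, 13, 14, 15, 16, 17, 18}
|A +̂ A| = 17
(Reference bound: |A +̂ A| ≥ 2|A| - 3 for |A| ≥ 2, with |A| = 7 giving ≥ 11.)

|A +̂ A| = 17


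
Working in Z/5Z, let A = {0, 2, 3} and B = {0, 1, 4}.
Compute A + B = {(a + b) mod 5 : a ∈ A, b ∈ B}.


Work in Z/5Z: reduce every sum a + b modulo 5.
Enumerate all 9 pairs:
a = 0: 0+0=0, 0+1=1, 0+4=4
a = 2: 2+0=2, 2+1=3, 2+4=1
a = 3: 3+0=3, 3+1=4, 3+4=2
Distinct residues collected: {0, 1, 2, 3, 4}
|A + B| = 5 (out of 5 total residues).

A + B = {0, 1, 2, 3, 4}


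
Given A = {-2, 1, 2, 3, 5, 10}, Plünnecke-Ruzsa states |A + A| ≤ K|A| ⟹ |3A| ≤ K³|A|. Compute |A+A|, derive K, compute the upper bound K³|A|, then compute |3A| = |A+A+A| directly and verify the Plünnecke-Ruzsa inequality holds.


|A| = 6.
Step 1: Compute A + A by enumerating all 36 pairs.
A + A = {-4, -1, 0, 1, 2, 3, 4, 5, 6, 7, 8, 10, 11, 12, 13, 15, 20}, so |A + A| = 17.
Step 2: Doubling constant K = |A + A|/|A| = 17/6 = 17/6 ≈ 2.8333.
Step 3: Plünnecke-Ruzsa gives |3A| ≤ K³·|A| = (2.8333)³ · 6 ≈ 136.4722.
Step 4: Compute 3A = A + A + A directly by enumerating all triples (a,b,c) ∈ A³; |3A| = 29.
Step 5: Check 29 ≤ 136.4722? Yes ✓.

K = 17/6, Plünnecke-Ruzsa bound K³|A| ≈ 136.4722, |3A| = 29, inequality holds.


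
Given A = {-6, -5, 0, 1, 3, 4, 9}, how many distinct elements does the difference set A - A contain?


A - A = {a - a' : a, a' ∈ A}; |A| = 7.
Bounds: 2|A|-1 ≤ |A - A| ≤ |A|² - |A| + 1, i.e. 13 ≤ |A - A| ≤ 43.
Note: 0 ∈ A - A always (from a - a). The set is symmetric: if d ∈ A - A then -d ∈ A - A.
Enumerate nonzero differences d = a - a' with a > a' (then include -d):
Positive differences: {1, 2, 3, 4, 5, 6, 7, 8, 9, 10, 14, 15}
Full difference set: {0} ∪ (positive diffs) ∪ (negative diffs).
|A - A| = 1 + 2·12 = 25 (matches direct enumeration: 25).

|A - A| = 25


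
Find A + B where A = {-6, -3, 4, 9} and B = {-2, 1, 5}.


A + B = {a + b : a ∈ A, b ∈ B}.
Enumerate all |A|·|B| = 4·3 = 12 pairs (a, b) and collect distinct sums.
a = -6: -6+-2=-8, -6+1=-5, -6+5=-1
a = -3: -3+-2=-5, -3+1=-2, -3+5=2
a = 4: 4+-2=2, 4+1=5, 4+5=9
a = 9: 9+-2=7, 9+1=10, 9+5=14
Collecting distinct sums: A + B = {-8, -5, -2, -1, 2, 5, 7, 9, 10, 14}
|A + B| = 10

A + B = {-8, -5, -2, -1, 2, 5, 7, 9, 10, 14}


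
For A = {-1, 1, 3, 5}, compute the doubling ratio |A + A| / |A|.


|A| = 4.
Compute A + A by enumerating all 16 pairs.
A + A = {-2, 0, 2, 4, 6, 8, 10}, so |A + A| = 7.
K = |A + A| / |A| = 7/4 (already in lowest terms) ≈ 1.7500.
Reference: AP of size 4 gives K = 7/4 ≈ 1.7500; a fully generic set of size 4 gives K ≈ 2.5000.

|A| = 4, |A + A| = 7, K = 7/4.


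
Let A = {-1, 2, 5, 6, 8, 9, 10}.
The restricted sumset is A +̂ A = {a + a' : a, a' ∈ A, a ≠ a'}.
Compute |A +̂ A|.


Restricted sumset: A +̂ A = {a + a' : a ∈ A, a' ∈ A, a ≠ a'}.
Equivalently, take A + A and drop any sum 2a that is achievable ONLY as a + a for a ∈ A (i.e. sums representable only with equal summands).
Enumerate pairs (a, a') with a < a' (symmetric, so each unordered pair gives one sum; this covers all a ≠ a'):
  -1 + 2 = 1
  -1 + 5 = 4
  -1 + 6 = 5
  -1 + 8 = 7
  -1 + 9 = 8
  -1 + 10 = 9
  2 + 5 = 7
  2 + 6 = 8
  2 + 8 = 10
  2 + 9 = 11
  2 + 10 = 12
  5 + 6 = 11
  5 + 8 = 13
  5 + 9 = 14
  5 + 10 = 15
  6 + 8 = 14
  6 + 9 = 15
  6 + 10 = 16
  8 + 9 = 17
  8 + 10 = 18
  9 + 10 = 19
Collected distinct sums: {1, 4, 5, 7, 8, 9, 10, 11, 12, 13, 14, 15, 16, 17, 18, 19}
|A +̂ A| = 16
(Reference bound: |A +̂ A| ≥ 2|A| - 3 for |A| ≥ 2, with |A| = 7 giving ≥ 11.)

|A +̂ A| = 16


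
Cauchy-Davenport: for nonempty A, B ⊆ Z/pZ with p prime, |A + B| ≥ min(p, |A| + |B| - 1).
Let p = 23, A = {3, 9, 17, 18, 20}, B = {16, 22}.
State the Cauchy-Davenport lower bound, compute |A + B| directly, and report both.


Cauchy-Davenport: |A + B| ≥ min(p, |A| + |B| - 1) for A, B nonempty in Z/pZ.
|A| = 5, |B| = 2, p = 23.
CD lower bound = min(23, 5 + 2 - 1) = min(23, 6) = 6.
Compute A + B mod 23 directly:
a = 3: 3+16=19, 3+22=2
a = 9: 9+16=2, 9+22=8
a = 17: 17+16=10, 17+22=16
a = 18: 18+16=11, 18+22=17
a = 20: 20+16=13, 20+22=19
A + B = {2, 8, 10, 11, 13, 16, 17, 19}, so |A + B| = 8.
Verify: 8 ≥ 6? Yes ✓.

CD lower bound = 6, actual |A + B| = 8.


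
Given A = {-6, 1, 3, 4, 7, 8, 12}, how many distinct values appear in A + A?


A + A = {a + a' : a, a' ∈ A}; |A| = 7.
General bounds: 2|A| - 1 ≤ |A + A| ≤ |A|(|A|+1)/2, i.e. 13 ≤ |A + A| ≤ 28.
Lower bound 2|A|-1 is attained iff A is an arithmetic progression.
Enumerate sums a + a' for a ≤ a' (symmetric, so this suffices):
a = -6: -6+-6=-12, -6+1=-5, -6+3=-3, -6+4=-2, -6+7=1, -6+8=2, -6+12=6
a = 1: 1+1=2, 1+3=4, 1+4=5, 1+7=8, 1+8=9, 1+12=13
a = 3: 3+3=6, 3+4=7, 3+7=10, 3+8=11, 3+12=15
a = 4: 4+4=8, 4+7=11, 4+8=12, 4+12=16
a = 7: 7+7=14, 7+8=15, 7+12=19
a = 8: 8+8=16, 8+12=20
a = 12: 12+12=24
Distinct sums: {-12, -5, -3, -2, 1, 2, 4, 5, 6, 7, 8, 9, 10, 11, 12, 13, 14, 15, 16, 19, 20, 24}
|A + A| = 22

|A + A| = 22


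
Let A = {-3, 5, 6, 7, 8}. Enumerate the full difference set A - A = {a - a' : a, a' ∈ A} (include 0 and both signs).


A - A = {a - a' : a, a' ∈ A}.
Compute a - a' for each ordered pair (a, a'):
a = -3: -3--3=0, -3-5=-8, -3-6=-9, -3-7=-10, -3-8=-11
a = 5: 5--3=8, 5-5=0, 5-6=-1, 5-7=-2, 5-8=-3
a = 6: 6--3=9, 6-5=1, 6-6=0, 6-7=-1, 6-8=-2
a = 7: 7--3=10, 7-5=2, 7-6=1, 7-7=0, 7-8=-1
a = 8: 8--3=11, 8-5=3, 8-6=2, 8-7=1, 8-8=0
Collecting distinct values (and noting 0 appears from a-a):
A - A = {-11, -10, -9, -8, -3, -2, -1, 0, 1, 2, 3, 8, 9, 10, 11}
|A - A| = 15

A - A = {-11, -10, -9, -8, -3, -2, -1, 0, 1, 2, 3, 8, 9, 10, 11}


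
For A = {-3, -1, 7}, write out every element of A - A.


A - A = {a - a' : a, a' ∈ A}.
Compute a - a' for each ordered pair (a, a'):
a = -3: -3--3=0, -3--1=-2, -3-7=-10
a = -1: -1--3=2, -1--1=0, -1-7=-8
a = 7: 7--3=10, 7--1=8, 7-7=0
Collecting distinct values (and noting 0 appears from a-a):
A - A = {-10, -8, -2, 0, 2, 8, 10}
|A - A| = 7

A - A = {-10, -8, -2, 0, 2, 8, 10}


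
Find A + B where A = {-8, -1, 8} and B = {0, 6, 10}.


A + B = {a + b : a ∈ A, b ∈ B}.
Enumerate all |A|·|B| = 3·3 = 9 pairs (a, b) and collect distinct sums.
a = -8: -8+0=-8, -8+6=-2, -8+10=2
a = -1: -1+0=-1, -1+6=5, -1+10=9
a = 8: 8+0=8, 8+6=14, 8+10=18
Collecting distinct sums: A + B = {-8, -2, -1, 2, 5, 8, 9, 14, 18}
|A + B| = 9

A + B = {-8, -2, -1, 2, 5, 8, 9, 14, 18}


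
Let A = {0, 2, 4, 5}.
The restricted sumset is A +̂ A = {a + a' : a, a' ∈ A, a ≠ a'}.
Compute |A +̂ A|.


Restricted sumset: A +̂ A = {a + a' : a ∈ A, a' ∈ A, a ≠ a'}.
Equivalently, take A + A and drop any sum 2a that is achievable ONLY as a + a for a ∈ A (i.e. sums representable only with equal summands).
Enumerate pairs (a, a') with a < a' (symmetric, so each unordered pair gives one sum; this covers all a ≠ a'):
  0 + 2 = 2
  0 + 4 = 4
  0 + 5 = 5
  2 + 4 = 6
  2 + 5 = 7
  4 + 5 = 9
Collected distinct sums: {2, 4, 5, 6, 7, 9}
|A +̂ A| = 6
(Reference bound: |A +̂ A| ≥ 2|A| - 3 for |A| ≥ 2, with |A| = 4 giving ≥ 5.)

|A +̂ A| = 6


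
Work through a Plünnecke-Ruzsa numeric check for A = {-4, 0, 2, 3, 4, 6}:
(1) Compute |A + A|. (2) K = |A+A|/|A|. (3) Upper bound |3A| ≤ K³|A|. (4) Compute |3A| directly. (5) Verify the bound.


|A| = 6.
Step 1: Compute A + A by enumerating all 36 pairs.
A + A = {-8, -4, -2, -1, 0, 2, 3, 4, 5, 6, 7, 8, 9, 10, 12}, so |A + A| = 15.
Step 2: Doubling constant K = |A + A|/|A| = 15/6 = 15/6 ≈ 2.5000.
Step 3: Plünnecke-Ruzsa gives |3A| ≤ K³·|A| = (2.5000)³ · 6 ≈ 93.7500.
Step 4: Compute 3A = A + A + A directly by enumerating all triples (a,b,c) ∈ A³; |3A| = 25.
Step 5: Check 25 ≤ 93.7500? Yes ✓.

K = 15/6, Plünnecke-Ruzsa bound K³|A| ≈ 93.7500, |3A| = 25, inequality holds.


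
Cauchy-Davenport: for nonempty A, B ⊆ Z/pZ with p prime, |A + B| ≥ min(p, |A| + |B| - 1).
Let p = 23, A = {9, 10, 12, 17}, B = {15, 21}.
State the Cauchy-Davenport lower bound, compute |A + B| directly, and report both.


Cauchy-Davenport: |A + B| ≥ min(p, |A| + |B| - 1) for A, B nonempty in Z/pZ.
|A| = 4, |B| = 2, p = 23.
CD lower bound = min(23, 4 + 2 - 1) = min(23, 5) = 5.
Compute A + B mod 23 directly:
a = 9: 9+15=1, 9+21=7
a = 10: 10+15=2, 10+21=8
a = 12: 12+15=4, 12+21=10
a = 17: 17+15=9, 17+21=15
A + B = {1, 2, 4, 7, 8, 9, 10, 15}, so |A + B| = 8.
Verify: 8 ≥ 5? Yes ✓.

CD lower bound = 5, actual |A + B| = 8.


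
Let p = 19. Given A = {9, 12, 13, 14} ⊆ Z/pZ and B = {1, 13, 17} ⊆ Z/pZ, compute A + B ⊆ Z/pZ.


Work in Z/19Z: reduce every sum a + b modulo 19.
Enumerate all 12 pairs:
a = 9: 9+1=10, 9+13=3, 9+17=7
a = 12: 12+1=13, 12+13=6, 12+17=10
a = 13: 13+1=14, 13+13=7, 13+17=11
a = 14: 14+1=15, 14+13=8, 14+17=12
Distinct residues collected: {3, 6, 7, 8, 10, 11, 12, 13, 14, 15}
|A + B| = 10 (out of 19 total residues).

A + B = {3, 6, 7, 8, 10, 11, 12, 13, 14, 15}


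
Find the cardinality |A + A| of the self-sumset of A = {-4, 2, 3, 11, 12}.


A + A = {a + a' : a, a' ∈ A}; |A| = 5.
General bounds: 2|A| - 1 ≤ |A + A| ≤ |A|(|A|+1)/2, i.e. 9 ≤ |A + A| ≤ 15.
Lower bound 2|A|-1 is attained iff A is an arithmetic progression.
Enumerate sums a + a' for a ≤ a' (symmetric, so this suffices):
a = -4: -4+-4=-8, -4+2=-2, -4+3=-1, -4+11=7, -4+12=8
a = 2: 2+2=4, 2+3=5, 2+11=13, 2+12=14
a = 3: 3+3=6, 3+11=14, 3+12=15
a = 11: 11+11=22, 11+12=23
a = 12: 12+12=24
Distinct sums: {-8, -2, -1, 4, 5, 6, 7, 8, 13, 14, 15, 22, 23, 24}
|A + A| = 14

|A + A| = 14


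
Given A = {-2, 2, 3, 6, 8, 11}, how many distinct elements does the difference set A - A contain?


A - A = {a - a' : a, a' ∈ A}; |A| = 6.
Bounds: 2|A|-1 ≤ |A - A| ≤ |A|² - |A| + 1, i.e. 11 ≤ |A - A| ≤ 31.
Note: 0 ∈ A - A always (from a - a). The set is symmetric: if d ∈ A - A then -d ∈ A - A.
Enumerate nonzero differences d = a - a' with a > a' (then include -d):
Positive differences: {1, 2, 3, 4, 5, 6, 8, 9, 10, 13}
Full difference set: {0} ∪ (positive diffs) ∪ (negative diffs).
|A - A| = 1 + 2·10 = 21 (matches direct enumeration: 21).

|A - A| = 21


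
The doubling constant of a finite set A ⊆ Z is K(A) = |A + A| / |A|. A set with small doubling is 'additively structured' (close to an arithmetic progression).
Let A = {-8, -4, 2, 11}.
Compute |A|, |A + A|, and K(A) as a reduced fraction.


|A| = 4.
Compute A + A by enumerating all 16 pairs.
A + A = {-16, -12, -8, -6, -2, 3, 4, 7, 13, 22}, so |A + A| = 10.
K = |A + A| / |A| = 10/4 = 5/2 ≈ 2.5000.
Reference: AP of size 4 gives K = 7/4 ≈ 1.7500; a fully generic set of size 4 gives K ≈ 2.5000.

|A| = 4, |A + A| = 10, K = 10/4 = 5/2.


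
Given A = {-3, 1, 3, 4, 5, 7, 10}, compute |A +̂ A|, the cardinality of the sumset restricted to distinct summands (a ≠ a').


Restricted sumset: A +̂ A = {a + a' : a ∈ A, a' ∈ A, a ≠ a'}.
Equivalently, take A + A and drop any sum 2a that is achievable ONLY as a + a for a ∈ A (i.e. sums representable only with equal summands).
Enumerate pairs (a, a') with a < a' (symmetric, so each unordered pair gives one sum; this covers all a ≠ a'):
  -3 + 1 = -2
  -3 + 3 = 0
  -3 + 4 = 1
  -3 + 5 = 2
  -3 + 7 = 4
  -3 + 10 = 7
  1 + 3 = 4
  1 + 4 = 5
  1 + 5 = 6
  1 + 7 = 8
  1 + 10 = 11
  3 + 4 = 7
  3 + 5 = 8
  3 + 7 = 10
  3 + 10 = 13
  4 + 5 = 9
  4 + 7 = 11
  4 + 10 = 14
  5 + 7 = 12
  5 + 10 = 15
  7 + 10 = 17
Collected distinct sums: {-2, 0, 1, 2, 4, 5, 6, 7, 8, 9, 10, 11, 12, 13, 14, 15, 17}
|A +̂ A| = 17
(Reference bound: |A +̂ A| ≥ 2|A| - 3 for |A| ≥ 2, with |A| = 7 giving ≥ 11.)

|A +̂ A| = 17


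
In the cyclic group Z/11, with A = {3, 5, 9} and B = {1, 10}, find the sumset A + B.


Work in Z/11Z: reduce every sum a + b modulo 11.
Enumerate all 6 pairs:
a = 3: 3+1=4, 3+10=2
a = 5: 5+1=6, 5+10=4
a = 9: 9+1=10, 9+10=8
Distinct residues collected: {2, 4, 6, 8, 10}
|A + B| = 5 (out of 11 total residues).

A + B = {2, 4, 6, 8, 10}


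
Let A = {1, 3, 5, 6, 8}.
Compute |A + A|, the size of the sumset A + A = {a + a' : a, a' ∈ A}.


A + A = {a + a' : a, a' ∈ A}; |A| = 5.
General bounds: 2|A| - 1 ≤ |A + A| ≤ |A|(|A|+1)/2, i.e. 9 ≤ |A + A| ≤ 15.
Lower bound 2|A|-1 is attained iff A is an arithmetic progression.
Enumerate sums a + a' for a ≤ a' (symmetric, so this suffices):
a = 1: 1+1=2, 1+3=4, 1+5=6, 1+6=7, 1+8=9
a = 3: 3+3=6, 3+5=8, 3+6=9, 3+8=11
a = 5: 5+5=10, 5+6=11, 5+8=13
a = 6: 6+6=12, 6+8=14
a = 8: 8+8=16
Distinct sums: {2, 4, 6, 7, 8, 9, 10, 11, 12, 13, 14, 16}
|A + A| = 12

|A + A| = 12


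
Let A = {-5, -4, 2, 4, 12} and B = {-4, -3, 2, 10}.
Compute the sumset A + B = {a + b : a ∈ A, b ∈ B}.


A + B = {a + b : a ∈ A, b ∈ B}.
Enumerate all |A|·|B| = 5·4 = 20 pairs (a, b) and collect distinct sums.
a = -5: -5+-4=-9, -5+-3=-8, -5+2=-3, -5+10=5
a = -4: -4+-4=-8, -4+-3=-7, -4+2=-2, -4+10=6
a = 2: 2+-4=-2, 2+-3=-1, 2+2=4, 2+10=12
a = 4: 4+-4=0, 4+-3=1, 4+2=6, 4+10=14
a = 12: 12+-4=8, 12+-3=9, 12+2=14, 12+10=22
Collecting distinct sums: A + B = {-9, -8, -7, -3, -2, -1, 0, 1, 4, 5, 6, 8, 9, 12, 14, 22}
|A + B| = 16

A + B = {-9, -8, -7, -3, -2, -1, 0, 1, 4, 5, 6, 8, 9, 12, 14, 22}


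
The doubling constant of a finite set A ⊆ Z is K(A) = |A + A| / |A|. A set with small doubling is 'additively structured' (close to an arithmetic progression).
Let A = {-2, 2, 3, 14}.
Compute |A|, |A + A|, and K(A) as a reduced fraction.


|A| = 4.
Compute A + A by enumerating all 16 pairs.
A + A = {-4, 0, 1, 4, 5, 6, 12, 16, 17, 28}, so |A + A| = 10.
K = |A + A| / |A| = 10/4 = 5/2 ≈ 2.5000.
Reference: AP of size 4 gives K = 7/4 ≈ 1.7500; a fully generic set of size 4 gives K ≈ 2.5000.

|A| = 4, |A + A| = 10, K = 10/4 = 5/2.


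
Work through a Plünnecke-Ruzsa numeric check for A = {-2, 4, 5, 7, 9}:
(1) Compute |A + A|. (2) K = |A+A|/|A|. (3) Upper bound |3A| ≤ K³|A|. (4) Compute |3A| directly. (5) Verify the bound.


|A| = 5.
Step 1: Compute A + A by enumerating all 25 pairs.
A + A = {-4, 2, 3, 5, 7, 8, 9, 10, 11, 12, 13, 14, 16, 18}, so |A + A| = 14.
Step 2: Doubling constant K = |A + A|/|A| = 14/5 = 14/5 ≈ 2.8000.
Step 3: Plünnecke-Ruzsa gives |3A| ≤ K³·|A| = (2.8000)³ · 5 ≈ 109.7600.
Step 4: Compute 3A = A + A + A directly by enumerating all triples (a,b,c) ∈ A³; |3A| = 25.
Step 5: Check 25 ≤ 109.7600? Yes ✓.

K = 14/5, Plünnecke-Ruzsa bound K³|A| ≈ 109.7600, |3A| = 25, inequality holds.


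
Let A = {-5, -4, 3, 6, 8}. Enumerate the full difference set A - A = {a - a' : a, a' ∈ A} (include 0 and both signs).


A - A = {a - a' : a, a' ∈ A}.
Compute a - a' for each ordered pair (a, a'):
a = -5: -5--5=0, -5--4=-1, -5-3=-8, -5-6=-11, -5-8=-13
a = -4: -4--5=1, -4--4=0, -4-3=-7, -4-6=-10, -4-8=-12
a = 3: 3--5=8, 3--4=7, 3-3=0, 3-6=-3, 3-8=-5
a = 6: 6--5=11, 6--4=10, 6-3=3, 6-6=0, 6-8=-2
a = 8: 8--5=13, 8--4=12, 8-3=5, 8-6=2, 8-8=0
Collecting distinct values (and noting 0 appears from a-a):
A - A = {-13, -12, -11, -10, -8, -7, -5, -3, -2, -1, 0, 1, 2, 3, 5, 7, 8, 10, 11, 12, 13}
|A - A| = 21

A - A = {-13, -12, -11, -10, -8, -7, -5, -3, -2, -1, 0, 1, 2, 3, 5, 7, 8, 10, 11, 12, 13}


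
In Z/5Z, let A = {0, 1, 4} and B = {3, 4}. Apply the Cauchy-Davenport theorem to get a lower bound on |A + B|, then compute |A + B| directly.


Cauchy-Davenport: |A + B| ≥ min(p, |A| + |B| - 1) for A, B nonempty in Z/pZ.
|A| = 3, |B| = 2, p = 5.
CD lower bound = min(5, 3 + 2 - 1) = min(5, 4) = 4.
Compute A + B mod 5 directly:
a = 0: 0+3=3, 0+4=4
a = 1: 1+3=4, 1+4=0
a = 4: 4+3=2, 4+4=3
A + B = {0, 2, 3, 4}, so |A + B| = 4.
Verify: 4 ≥ 4? Yes ✓.

CD lower bound = 4, actual |A + B| = 4.


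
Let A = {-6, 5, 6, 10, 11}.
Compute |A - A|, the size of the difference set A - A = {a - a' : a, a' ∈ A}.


A - A = {a - a' : a, a' ∈ A}; |A| = 5.
Bounds: 2|A|-1 ≤ |A - A| ≤ |A|² - |A| + 1, i.e. 9 ≤ |A - A| ≤ 21.
Note: 0 ∈ A - A always (from a - a). The set is symmetric: if d ∈ A - A then -d ∈ A - A.
Enumerate nonzero differences d = a - a' with a > a' (then include -d):
Positive differences: {1, 4, 5, 6, 11, 12, 16, 17}
Full difference set: {0} ∪ (positive diffs) ∪ (negative diffs).
|A - A| = 1 + 2·8 = 17 (matches direct enumeration: 17).

|A - A| = 17


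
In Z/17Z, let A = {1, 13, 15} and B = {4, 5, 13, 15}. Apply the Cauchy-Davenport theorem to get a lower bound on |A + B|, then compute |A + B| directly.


Cauchy-Davenport: |A + B| ≥ min(p, |A| + |B| - 1) for A, B nonempty in Z/pZ.
|A| = 3, |B| = 4, p = 17.
CD lower bound = min(17, 3 + 4 - 1) = min(17, 6) = 6.
Compute A + B mod 17 directly:
a = 1: 1+4=5, 1+5=6, 1+13=14, 1+15=16
a = 13: 13+4=0, 13+5=1, 13+13=9, 13+15=11
a = 15: 15+4=2, 15+5=3, 15+13=11, 15+15=13
A + B = {0, 1, 2, 3, 5, 6, 9, 11, 13, 14, 16}, so |A + B| = 11.
Verify: 11 ≥ 6? Yes ✓.

CD lower bound = 6, actual |A + B| = 11.


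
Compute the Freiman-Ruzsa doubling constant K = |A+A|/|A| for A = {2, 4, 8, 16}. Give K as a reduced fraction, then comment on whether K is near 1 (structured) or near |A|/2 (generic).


|A| = 4.
Compute A + A by enumerating all 16 pairs.
A + A = {4, 6, 8, 10, 12, 16, 18, 20, 24, 32}, so |A + A| = 10.
K = |A + A| / |A| = 10/4 = 5/2 ≈ 2.5000.
Reference: AP of size 4 gives K = 7/4 ≈ 1.7500; a fully generic set of size 4 gives K ≈ 2.5000.

|A| = 4, |A + A| = 10, K = 10/4 = 5/2.


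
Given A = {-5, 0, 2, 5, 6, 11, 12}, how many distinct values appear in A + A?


A + A = {a + a' : a, a' ∈ A}; |A| = 7.
General bounds: 2|A| - 1 ≤ |A + A| ≤ |A|(|A|+1)/2, i.e. 13 ≤ |A + A| ≤ 28.
Lower bound 2|A|-1 is attained iff A is an arithmetic progression.
Enumerate sums a + a' for a ≤ a' (symmetric, so this suffices):
a = -5: -5+-5=-10, -5+0=-5, -5+2=-3, -5+5=0, -5+6=1, -5+11=6, -5+12=7
a = 0: 0+0=0, 0+2=2, 0+5=5, 0+6=6, 0+11=11, 0+12=12
a = 2: 2+2=4, 2+5=7, 2+6=8, 2+11=13, 2+12=14
a = 5: 5+5=10, 5+6=11, 5+11=16, 5+12=17
a = 6: 6+6=12, 6+11=17, 6+12=18
a = 11: 11+11=22, 11+12=23
a = 12: 12+12=24
Distinct sums: {-10, -5, -3, 0, 1, 2, 4, 5, 6, 7, 8, 10, 11, 12, 13, 14, 16, 17, 18, 22, 23, 24}
|A + A| = 22

|A + A| = 22


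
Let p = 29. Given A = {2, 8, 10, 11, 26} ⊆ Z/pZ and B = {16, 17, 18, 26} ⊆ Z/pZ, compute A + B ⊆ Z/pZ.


Work in Z/29Z: reduce every sum a + b modulo 29.
Enumerate all 20 pairs:
a = 2: 2+16=18, 2+17=19, 2+18=20, 2+26=28
a = 8: 8+16=24, 8+17=25, 8+18=26, 8+26=5
a = 10: 10+16=26, 10+17=27, 10+18=28, 10+26=7
a = 11: 11+16=27, 11+17=28, 11+18=0, 11+26=8
a = 26: 26+16=13, 26+17=14, 26+18=15, 26+26=23
Distinct residues collected: {0, 5, 7, 8, 13, 14, 15, 18, 19, 20, 23, 24, 25, 26, 27, 28}
|A + B| = 16 (out of 29 total residues).

A + B = {0, 5, 7, 8, 13, 14, 15, 18, 19, 20, 23, 24, 25, 26, 27, 28}


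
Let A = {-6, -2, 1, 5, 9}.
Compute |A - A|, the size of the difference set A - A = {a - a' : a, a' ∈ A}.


A - A = {a - a' : a, a' ∈ A}; |A| = 5.
Bounds: 2|A|-1 ≤ |A - A| ≤ |A|² - |A| + 1, i.e. 9 ≤ |A - A| ≤ 21.
Note: 0 ∈ A - A always (from a - a). The set is symmetric: if d ∈ A - A then -d ∈ A - A.
Enumerate nonzero differences d = a - a' with a > a' (then include -d):
Positive differences: {3, 4, 7, 8, 11, 15}
Full difference set: {0} ∪ (positive diffs) ∪ (negative diffs).
|A - A| = 1 + 2·6 = 13 (matches direct enumeration: 13).

|A - A| = 13


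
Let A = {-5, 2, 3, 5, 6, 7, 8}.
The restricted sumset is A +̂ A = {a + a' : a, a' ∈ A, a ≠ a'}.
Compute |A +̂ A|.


Restricted sumset: A +̂ A = {a + a' : a ∈ A, a' ∈ A, a ≠ a'}.
Equivalently, take A + A and drop any sum 2a that is achievable ONLY as a + a for a ∈ A (i.e. sums representable only with equal summands).
Enumerate pairs (a, a') with a < a' (symmetric, so each unordered pair gives one sum; this covers all a ≠ a'):
  -5 + 2 = -3
  -5 + 3 = -2
  -5 + 5 = 0
  -5 + 6 = 1
  -5 + 7 = 2
  -5 + 8 = 3
  2 + 3 = 5
  2 + 5 = 7
  2 + 6 = 8
  2 + 7 = 9
  2 + 8 = 10
  3 + 5 = 8
  3 + 6 = 9
  3 + 7 = 10
  3 + 8 = 11
  5 + 6 = 11
  5 + 7 = 12
  5 + 8 = 13
  6 + 7 = 13
  6 + 8 = 14
  7 + 8 = 15
Collected distinct sums: {-3, -2, 0, 1, 2, 3, 5, 7, 8, 9, 10, 11, 12, 13, 14, 15}
|A +̂ A| = 16
(Reference bound: |A +̂ A| ≥ 2|A| - 3 for |A| ≥ 2, with |A| = 7 giving ≥ 11.)

|A +̂ A| = 16


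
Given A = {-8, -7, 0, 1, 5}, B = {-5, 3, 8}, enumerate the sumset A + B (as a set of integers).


A + B = {a + b : a ∈ A, b ∈ B}.
Enumerate all |A|·|B| = 5·3 = 15 pairs (a, b) and collect distinct sums.
a = -8: -8+-5=-13, -8+3=-5, -8+8=0
a = -7: -7+-5=-12, -7+3=-4, -7+8=1
a = 0: 0+-5=-5, 0+3=3, 0+8=8
a = 1: 1+-5=-4, 1+3=4, 1+8=9
a = 5: 5+-5=0, 5+3=8, 5+8=13
Collecting distinct sums: A + B = {-13, -12, -5, -4, 0, 1, 3, 4, 8, 9, 13}
|A + B| = 11

A + B = {-13, -12, -5, -4, 0, 1, 3, 4, 8, 9, 13}


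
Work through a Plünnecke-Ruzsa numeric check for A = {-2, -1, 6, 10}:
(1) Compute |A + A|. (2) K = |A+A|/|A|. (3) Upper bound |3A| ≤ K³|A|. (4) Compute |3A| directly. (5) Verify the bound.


|A| = 4.
Step 1: Compute A + A by enumerating all 16 pairs.
A + A = {-4, -3, -2, 4, 5, 8, 9, 12, 16, 20}, so |A + A| = 10.
Step 2: Doubling constant K = |A + A|/|A| = 10/4 = 10/4 ≈ 2.5000.
Step 3: Plünnecke-Ruzsa gives |3A| ≤ K³·|A| = (2.5000)³ · 4 ≈ 62.5000.
Step 4: Compute 3A = A + A + A directly by enumerating all triples (a,b,c) ∈ A³; |3A| = 19.
Step 5: Check 19 ≤ 62.5000? Yes ✓.

K = 10/4, Plünnecke-Ruzsa bound K³|A| ≈ 62.5000, |3A| = 19, inequality holds.


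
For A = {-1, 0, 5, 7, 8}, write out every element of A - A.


A - A = {a - a' : a, a' ∈ A}.
Compute a - a' for each ordered pair (a, a'):
a = -1: -1--1=0, -1-0=-1, -1-5=-6, -1-7=-8, -1-8=-9
a = 0: 0--1=1, 0-0=0, 0-5=-5, 0-7=-7, 0-8=-8
a = 5: 5--1=6, 5-0=5, 5-5=0, 5-7=-2, 5-8=-3
a = 7: 7--1=8, 7-0=7, 7-5=2, 7-7=0, 7-8=-1
a = 8: 8--1=9, 8-0=8, 8-5=3, 8-7=1, 8-8=0
Collecting distinct values (and noting 0 appears from a-a):
A - A = {-9, -8, -7, -6, -5, -3, -2, -1, 0, 1, 2, 3, 5, 6, 7, 8, 9}
|A - A| = 17

A - A = {-9, -8, -7, -6, -5, -3, -2, -1, 0, 1, 2, 3, 5, 6, 7, 8, 9}


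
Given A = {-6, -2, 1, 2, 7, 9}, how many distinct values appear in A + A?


A + A = {a + a' : a, a' ∈ A}; |A| = 6.
General bounds: 2|A| - 1 ≤ |A + A| ≤ |A|(|A|+1)/2, i.e. 11 ≤ |A + A| ≤ 21.
Lower bound 2|A|-1 is attained iff A is an arithmetic progression.
Enumerate sums a + a' for a ≤ a' (symmetric, so this suffices):
a = -6: -6+-6=-12, -6+-2=-8, -6+1=-5, -6+2=-4, -6+7=1, -6+9=3
a = -2: -2+-2=-4, -2+1=-1, -2+2=0, -2+7=5, -2+9=7
a = 1: 1+1=2, 1+2=3, 1+7=8, 1+9=10
a = 2: 2+2=4, 2+7=9, 2+9=11
a = 7: 7+7=14, 7+9=16
a = 9: 9+9=18
Distinct sums: {-12, -8, -5, -4, -1, 0, 1, 2, 3, 4, 5, 7, 8, 9, 10, 11, 14, 16, 18}
|A + A| = 19

|A + A| = 19


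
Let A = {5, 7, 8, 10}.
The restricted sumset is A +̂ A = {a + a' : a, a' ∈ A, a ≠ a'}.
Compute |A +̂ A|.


Restricted sumset: A +̂ A = {a + a' : a ∈ A, a' ∈ A, a ≠ a'}.
Equivalently, take A + A and drop any sum 2a that is achievable ONLY as a + a for a ∈ A (i.e. sums representable only with equal summands).
Enumerate pairs (a, a') with a < a' (symmetric, so each unordered pair gives one sum; this covers all a ≠ a'):
  5 + 7 = 12
  5 + 8 = 13
  5 + 10 = 15
  7 + 8 = 15
  7 + 10 = 17
  8 + 10 = 18
Collected distinct sums: {12, 13, 15, 17, 18}
|A +̂ A| = 5
(Reference bound: |A +̂ A| ≥ 2|A| - 3 for |A| ≥ 2, with |A| = 4 giving ≥ 5.)

|A +̂ A| = 5


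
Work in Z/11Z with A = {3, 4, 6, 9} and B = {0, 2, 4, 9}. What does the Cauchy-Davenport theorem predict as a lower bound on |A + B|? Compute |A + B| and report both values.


Cauchy-Davenport: |A + B| ≥ min(p, |A| + |B| - 1) for A, B nonempty in Z/pZ.
|A| = 4, |B| = 4, p = 11.
CD lower bound = min(11, 4 + 4 - 1) = min(11, 7) = 7.
Compute A + B mod 11 directly:
a = 3: 3+0=3, 3+2=5, 3+4=7, 3+9=1
a = 4: 4+0=4, 4+2=6, 4+4=8, 4+9=2
a = 6: 6+0=6, 6+2=8, 6+4=10, 6+9=4
a = 9: 9+0=9, 9+2=0, 9+4=2, 9+9=7
A + B = {0, 1, 2, 3, 4, 5, 6, 7, 8, 9, 10}, so |A + B| = 11.
Verify: 11 ≥ 7? Yes ✓.

CD lower bound = 7, actual |A + B| = 11.


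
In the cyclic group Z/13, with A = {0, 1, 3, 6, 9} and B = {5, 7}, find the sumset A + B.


Work in Z/13Z: reduce every sum a + b modulo 13.
Enumerate all 10 pairs:
a = 0: 0+5=5, 0+7=7
a = 1: 1+5=6, 1+7=8
a = 3: 3+5=8, 3+7=10
a = 6: 6+5=11, 6+7=0
a = 9: 9+5=1, 9+7=3
Distinct residues collected: {0, 1, 3, 5, 6, 7, 8, 10, 11}
|A + B| = 9 (out of 13 total residues).

A + B = {0, 1, 3, 5, 6, 7, 8, 10, 11}


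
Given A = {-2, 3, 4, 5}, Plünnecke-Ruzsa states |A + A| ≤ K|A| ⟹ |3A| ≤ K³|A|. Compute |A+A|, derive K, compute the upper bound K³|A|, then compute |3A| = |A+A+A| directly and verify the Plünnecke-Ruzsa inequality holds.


|A| = 4.
Step 1: Compute A + A by enumerating all 16 pairs.
A + A = {-4, 1, 2, 3, 6, 7, 8, 9, 10}, so |A + A| = 9.
Step 2: Doubling constant K = |A + A|/|A| = 9/4 = 9/4 ≈ 2.2500.
Step 3: Plünnecke-Ruzsa gives |3A| ≤ K³·|A| = (2.2500)³ · 4 ≈ 45.5625.
Step 4: Compute 3A = A + A + A directly by enumerating all triples (a,b,c) ∈ A³; |3A| = 16.
Step 5: Check 16 ≤ 45.5625? Yes ✓.

K = 9/4, Plünnecke-Ruzsa bound K³|A| ≈ 45.5625, |3A| = 16, inequality holds.


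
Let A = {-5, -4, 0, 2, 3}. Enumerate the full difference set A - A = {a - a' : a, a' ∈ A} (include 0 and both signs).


A - A = {a - a' : a, a' ∈ A}.
Compute a - a' for each ordered pair (a, a'):
a = -5: -5--5=0, -5--4=-1, -5-0=-5, -5-2=-7, -5-3=-8
a = -4: -4--5=1, -4--4=0, -4-0=-4, -4-2=-6, -4-3=-7
a = 0: 0--5=5, 0--4=4, 0-0=0, 0-2=-2, 0-3=-3
a = 2: 2--5=7, 2--4=6, 2-0=2, 2-2=0, 2-3=-1
a = 3: 3--5=8, 3--4=7, 3-0=3, 3-2=1, 3-3=0
Collecting distinct values (and noting 0 appears from a-a):
A - A = {-8, -7, -6, -5, -4, -3, -2, -1, 0, 1, 2, 3, 4, 5, 6, 7, 8}
|A - A| = 17

A - A = {-8, -7, -6, -5, -4, -3, -2, -1, 0, 1, 2, 3, 4, 5, 6, 7, 8}


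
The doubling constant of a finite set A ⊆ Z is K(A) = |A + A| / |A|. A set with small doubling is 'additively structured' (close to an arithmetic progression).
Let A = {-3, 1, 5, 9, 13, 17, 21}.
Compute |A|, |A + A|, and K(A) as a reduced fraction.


|A| = 7.
Compute A + A by enumerating all 49 pairs.
A + A = {-6, -2, 2, 6, 10, 14, 18, 22, 26, 30, 34, 38, 42}, so |A + A| = 13.
K = |A + A| / |A| = 13/7 (already in lowest terms) ≈ 1.8571.
Reference: AP of size 7 gives K = 13/7 ≈ 1.8571; a fully generic set of size 7 gives K ≈ 4.0000.

|A| = 7, |A + A| = 13, K = 13/7.


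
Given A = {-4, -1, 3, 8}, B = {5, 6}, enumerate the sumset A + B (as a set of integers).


A + B = {a + b : a ∈ A, b ∈ B}.
Enumerate all |A|·|B| = 4·2 = 8 pairs (a, b) and collect distinct sums.
a = -4: -4+5=1, -4+6=2
a = -1: -1+5=4, -1+6=5
a = 3: 3+5=8, 3+6=9
a = 8: 8+5=13, 8+6=14
Collecting distinct sums: A + B = {1, 2, 4, 5, 8, 9, 13, 14}
|A + B| = 8

A + B = {1, 2, 4, 5, 8, 9, 13, 14}


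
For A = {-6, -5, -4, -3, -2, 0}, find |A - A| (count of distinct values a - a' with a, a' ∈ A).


A - A = {a - a' : a, a' ∈ A}; |A| = 6.
Bounds: 2|A|-1 ≤ |A - A| ≤ |A|² - |A| + 1, i.e. 11 ≤ |A - A| ≤ 31.
Note: 0 ∈ A - A always (from a - a). The set is symmetric: if d ∈ A - A then -d ∈ A - A.
Enumerate nonzero differences d = a - a' with a > a' (then include -d):
Positive differences: {1, 2, 3, 4, 5, 6}
Full difference set: {0} ∪ (positive diffs) ∪ (negative diffs).
|A - A| = 1 + 2·6 = 13 (matches direct enumeration: 13).

|A - A| = 13


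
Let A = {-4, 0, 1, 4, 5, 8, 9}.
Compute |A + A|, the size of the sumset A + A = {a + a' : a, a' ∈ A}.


A + A = {a + a' : a, a' ∈ A}; |A| = 7.
General bounds: 2|A| - 1 ≤ |A + A| ≤ |A|(|A|+1)/2, i.e. 13 ≤ |A + A| ≤ 28.
Lower bound 2|A|-1 is attained iff A is an arithmetic progression.
Enumerate sums a + a' for a ≤ a' (symmetric, so this suffices):
a = -4: -4+-4=-8, -4+0=-4, -4+1=-3, -4+4=0, -4+5=1, -4+8=4, -4+9=5
a = 0: 0+0=0, 0+1=1, 0+4=4, 0+5=5, 0+8=8, 0+9=9
a = 1: 1+1=2, 1+4=5, 1+5=6, 1+8=9, 1+9=10
a = 4: 4+4=8, 4+5=9, 4+8=12, 4+9=13
a = 5: 5+5=10, 5+8=13, 5+9=14
a = 8: 8+8=16, 8+9=17
a = 9: 9+9=18
Distinct sums: {-8, -4, -3, 0, 1, 2, 4, 5, 6, 8, 9, 10, 12, 13, 14, 16, 17, 18}
|A + A| = 18

|A + A| = 18


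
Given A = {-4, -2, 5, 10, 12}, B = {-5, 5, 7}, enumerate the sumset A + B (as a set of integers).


A + B = {a + b : a ∈ A, b ∈ B}.
Enumerate all |A|·|B| = 5·3 = 15 pairs (a, b) and collect distinct sums.
a = -4: -4+-5=-9, -4+5=1, -4+7=3
a = -2: -2+-5=-7, -2+5=3, -2+7=5
a = 5: 5+-5=0, 5+5=10, 5+7=12
a = 10: 10+-5=5, 10+5=15, 10+7=17
a = 12: 12+-5=7, 12+5=17, 12+7=19
Collecting distinct sums: A + B = {-9, -7, 0, 1, 3, 5, 7, 10, 12, 15, 17, 19}
|A + B| = 12

A + B = {-9, -7, 0, 1, 3, 5, 7, 10, 12, 15, 17, 19}


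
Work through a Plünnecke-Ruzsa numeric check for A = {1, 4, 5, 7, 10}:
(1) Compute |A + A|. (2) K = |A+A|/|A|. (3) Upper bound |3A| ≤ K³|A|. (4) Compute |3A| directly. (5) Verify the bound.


|A| = 5.
Step 1: Compute A + A by enumerating all 25 pairs.
A + A = {2, 5, 6, 8, 9, 10, 11, 12, 14, 15, 17, 20}, so |A + A| = 12.
Step 2: Doubling constant K = |A + A|/|A| = 12/5 = 12/5 ≈ 2.4000.
Step 3: Plünnecke-Ruzsa gives |3A| ≤ K³·|A| = (2.4000)³ · 5 ≈ 69.1200.
Step 4: Compute 3A = A + A + A directly by enumerating all triples (a,b,c) ∈ A³; |3A| = 21.
Step 5: Check 21 ≤ 69.1200? Yes ✓.

K = 12/5, Plünnecke-Ruzsa bound K³|A| ≈ 69.1200, |3A| = 21, inequality holds.


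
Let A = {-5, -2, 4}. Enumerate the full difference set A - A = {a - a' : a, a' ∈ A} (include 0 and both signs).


A - A = {a - a' : a, a' ∈ A}.
Compute a - a' for each ordered pair (a, a'):
a = -5: -5--5=0, -5--2=-3, -5-4=-9
a = -2: -2--5=3, -2--2=0, -2-4=-6
a = 4: 4--5=9, 4--2=6, 4-4=0
Collecting distinct values (and noting 0 appears from a-a):
A - A = {-9, -6, -3, 0, 3, 6, 9}
|A - A| = 7

A - A = {-9, -6, -3, 0, 3, 6, 9}


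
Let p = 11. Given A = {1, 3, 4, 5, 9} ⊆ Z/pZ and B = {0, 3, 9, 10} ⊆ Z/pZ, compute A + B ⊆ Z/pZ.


Work in Z/11Z: reduce every sum a + b modulo 11.
Enumerate all 20 pairs:
a = 1: 1+0=1, 1+3=4, 1+9=10, 1+10=0
a = 3: 3+0=3, 3+3=6, 3+9=1, 3+10=2
a = 4: 4+0=4, 4+3=7, 4+9=2, 4+10=3
a = 5: 5+0=5, 5+3=8, 5+9=3, 5+10=4
a = 9: 9+0=9, 9+3=1, 9+9=7, 9+10=8
Distinct residues collected: {0, 1, 2, 3, 4, 5, 6, 7, 8, 9, 10}
|A + B| = 11 (out of 11 total residues).

A + B = {0, 1, 2, 3, 4, 5, 6, 7, 8, 9, 10}


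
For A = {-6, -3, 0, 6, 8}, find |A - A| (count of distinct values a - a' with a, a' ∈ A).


A - A = {a - a' : a, a' ∈ A}; |A| = 5.
Bounds: 2|A|-1 ≤ |A - A| ≤ |A|² - |A| + 1, i.e. 9 ≤ |A - A| ≤ 21.
Note: 0 ∈ A - A always (from a - a). The set is symmetric: if d ∈ A - A then -d ∈ A - A.
Enumerate nonzero differences d = a - a' with a > a' (then include -d):
Positive differences: {2, 3, 6, 8, 9, 11, 12, 14}
Full difference set: {0} ∪ (positive diffs) ∪ (negative diffs).
|A - A| = 1 + 2·8 = 17 (matches direct enumeration: 17).

|A - A| = 17


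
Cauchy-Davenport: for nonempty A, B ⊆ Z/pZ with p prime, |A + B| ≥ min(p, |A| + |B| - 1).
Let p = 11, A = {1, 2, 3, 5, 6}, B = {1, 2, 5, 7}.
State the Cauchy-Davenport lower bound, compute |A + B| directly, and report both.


Cauchy-Davenport: |A + B| ≥ min(p, |A| + |B| - 1) for A, B nonempty in Z/pZ.
|A| = 5, |B| = 4, p = 11.
CD lower bound = min(11, 5 + 4 - 1) = min(11, 8) = 8.
Compute A + B mod 11 directly:
a = 1: 1+1=2, 1+2=3, 1+5=6, 1+7=8
a = 2: 2+1=3, 2+2=4, 2+5=7, 2+7=9
a = 3: 3+1=4, 3+2=5, 3+5=8, 3+7=10
a = 5: 5+1=6, 5+2=7, 5+5=10, 5+7=1
a = 6: 6+1=7, 6+2=8, 6+5=0, 6+7=2
A + B = {0, 1, 2, 3, 4, 5, 6, 7, 8, 9, 10}, so |A + B| = 11.
Verify: 11 ≥ 8? Yes ✓.

CD lower bound = 8, actual |A + B| = 11.


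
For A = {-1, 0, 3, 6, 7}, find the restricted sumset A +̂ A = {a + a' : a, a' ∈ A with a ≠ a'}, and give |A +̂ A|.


Restricted sumset: A +̂ A = {a + a' : a ∈ A, a' ∈ A, a ≠ a'}.
Equivalently, take A + A and drop any sum 2a that is achievable ONLY as a + a for a ∈ A (i.e. sums representable only with equal summands).
Enumerate pairs (a, a') with a < a' (symmetric, so each unordered pair gives one sum; this covers all a ≠ a'):
  -1 + 0 = -1
  -1 + 3 = 2
  -1 + 6 = 5
  -1 + 7 = 6
  0 + 3 = 3
  0 + 6 = 6
  0 + 7 = 7
  3 + 6 = 9
  3 + 7 = 10
  6 + 7 = 13
Collected distinct sums: {-1, 2, 3, 5, 6, 7, 9, 10, 13}
|A +̂ A| = 9
(Reference bound: |A +̂ A| ≥ 2|A| - 3 for |A| ≥ 2, with |A| = 5 giving ≥ 7.)

|A +̂ A| = 9


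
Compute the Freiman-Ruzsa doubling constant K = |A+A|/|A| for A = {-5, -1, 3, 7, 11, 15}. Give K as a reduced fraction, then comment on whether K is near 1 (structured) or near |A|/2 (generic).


|A| = 6.
Compute A + A by enumerating all 36 pairs.
A + A = {-10, -6, -2, 2, 6, 10, 14, 18, 22, 26, 30}, so |A + A| = 11.
K = |A + A| / |A| = 11/6 (already in lowest terms) ≈ 1.8333.
Reference: AP of size 6 gives K = 11/6 ≈ 1.8333; a fully generic set of size 6 gives K ≈ 3.5000.

|A| = 6, |A + A| = 11, K = 11/6.
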